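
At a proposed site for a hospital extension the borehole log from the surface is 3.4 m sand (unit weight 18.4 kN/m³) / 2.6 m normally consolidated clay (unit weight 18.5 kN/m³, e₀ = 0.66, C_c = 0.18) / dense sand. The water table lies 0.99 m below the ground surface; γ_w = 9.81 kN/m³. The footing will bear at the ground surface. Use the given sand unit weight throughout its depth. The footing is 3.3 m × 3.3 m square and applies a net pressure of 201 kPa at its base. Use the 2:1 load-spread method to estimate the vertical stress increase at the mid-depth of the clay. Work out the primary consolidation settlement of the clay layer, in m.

Mid-depth of clay below the ground surface: z = 3.4 + 2.6/2 = 4.7 m.
Total vertical stress at mid-clay: σ_v = 18.4×3.4 + 18.5×1.3 = 86.61 kPa.
Pore pressure: u = 9.81×(4.7 − 0.99) = 36.395 kPa.
Initial effective stress: σ'_0 = σ_v − u = 86.61 − 36.395 = 50.215 kPa.
Stress increase at mid-clay by the 2:1 spreading method:
Δσ = qBL/((B+z)(L+z)) = 201×3.3×3.3/((3.3+4.7)(3.3+4.7)) = 34.201 kPa
Final effective stress: σ'_f = σ'_0 + Δσ = 50.215 + 34.201 = 84.416 kPa.
Normally consolidated clay, so the full stress increment lies on the virgin compression line:
S_c = C_c·H/(1+e₀)·log₁₀(σ'_f/σ'_0) = 0.18×2.6/(1+0.66)×log₁₀(84.416/50.215)
    = 0.28193 × 0.22559 = 0.0636 m

S_c ≈ 0.0636 m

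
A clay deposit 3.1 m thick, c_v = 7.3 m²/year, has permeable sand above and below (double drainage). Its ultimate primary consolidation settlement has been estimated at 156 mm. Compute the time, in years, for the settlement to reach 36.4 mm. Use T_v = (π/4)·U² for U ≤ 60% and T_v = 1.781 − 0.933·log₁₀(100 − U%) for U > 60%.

Drainage path length: H_d = H/2 = 1.55 m (double drainage).
U = S(t)/S_ult = 36.4/156 = 0.2333.
U ≤ 60%: T_v = (π/4)·U² = (π/4)×0.23333² = 0.042761.
t = T_v·H_d²/c_v = 0.042761×1.55²/7.3 = 0.01407 years.

t ≈ 0.0141 years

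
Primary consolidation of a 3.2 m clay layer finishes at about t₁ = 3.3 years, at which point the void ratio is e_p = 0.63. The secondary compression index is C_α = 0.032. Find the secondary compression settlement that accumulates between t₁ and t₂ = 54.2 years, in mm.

Secondary compression: S_s = C_α·H/(1+e_p)·log₁₀(t₂/t₁)
S_s = 0.032×3.2/(1+0.63)×log₁₀(54.2/3.3)
    = 0.06282 × 1.215 = 0.07636 m

S_s ≈ 76.4 mm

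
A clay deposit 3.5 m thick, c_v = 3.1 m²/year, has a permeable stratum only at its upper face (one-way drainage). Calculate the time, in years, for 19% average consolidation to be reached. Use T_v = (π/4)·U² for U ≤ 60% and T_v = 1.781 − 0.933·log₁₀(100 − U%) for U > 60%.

Drainage path length: H_d = H = 3.5 m (single drainage).
U ≤ 60%: T_v = (π/4)·U² = (π/4)×0.19² = 0.028353.
t = T_v·H_d²/c_v = 0.028353×3.5²/3.1 = 0.112 years.

t ≈ 0.112 years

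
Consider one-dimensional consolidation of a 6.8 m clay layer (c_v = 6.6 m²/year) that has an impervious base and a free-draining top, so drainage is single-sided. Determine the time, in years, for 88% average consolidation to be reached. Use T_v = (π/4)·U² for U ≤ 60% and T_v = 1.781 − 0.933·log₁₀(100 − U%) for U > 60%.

Drainage path length: H_d = H = 6.8 m (single drainage).
U > 60%: T_v = 1.781 − 0.933·log₁₀(100 − 88) = 0.77412.
t = T_v·H_d²/c_v = 0.77412×6.8²/6.6 = 5.424 years.

t ≈ 5.42 years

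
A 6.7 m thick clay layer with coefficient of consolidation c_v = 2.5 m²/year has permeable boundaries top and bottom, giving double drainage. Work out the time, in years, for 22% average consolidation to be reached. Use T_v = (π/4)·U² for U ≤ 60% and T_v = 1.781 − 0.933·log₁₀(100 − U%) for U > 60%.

t ≈ 0.171 years

Drainage path length: H_d = H/2 = 3.35 m (double drainage).
U ≤ 60%: T_v = (π/4)·U² = (π/4)×0.22² = 0.038013.
t = T_v·H_d²/c_v = 0.038013×3.35²/2.5 = 0.1706 years.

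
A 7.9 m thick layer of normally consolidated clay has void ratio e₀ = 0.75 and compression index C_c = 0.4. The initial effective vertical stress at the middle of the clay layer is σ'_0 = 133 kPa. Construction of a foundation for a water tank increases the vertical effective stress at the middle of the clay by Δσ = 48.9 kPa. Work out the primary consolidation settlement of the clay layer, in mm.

Final effective stress: σ'_f = σ'_0 + Δσ = 133 + 48.9 = 181.9 kPa.
Normally consolidated clay, so the full stress increment lies on the virgin compression line:
S_c = C_c·H/(1+e₀)·log₁₀(σ'_f/σ'_0) = 0.4×7.9/(1+0.75)×log₁₀(181.9/133)
    = 1.8057 × 0.13598 = 0.2455 m

S_c ≈ 246 mm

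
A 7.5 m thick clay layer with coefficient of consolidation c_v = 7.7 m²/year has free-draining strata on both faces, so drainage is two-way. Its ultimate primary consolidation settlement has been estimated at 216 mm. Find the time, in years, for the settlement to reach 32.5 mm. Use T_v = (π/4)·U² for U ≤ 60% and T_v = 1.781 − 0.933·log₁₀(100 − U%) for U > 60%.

t ≈ 0.0325 years

Drainage path length: H_d = H/2 = 3.75 m (double drainage).
U = S(t)/S_ult = 32.5/216 = 0.1505.
U ≤ 60%: T_v = (π/4)·U² = (π/4)×0.15046² = 0.017781.
t = T_v·H_d²/c_v = 0.017781×3.75²/7.7 = 0.03247 years.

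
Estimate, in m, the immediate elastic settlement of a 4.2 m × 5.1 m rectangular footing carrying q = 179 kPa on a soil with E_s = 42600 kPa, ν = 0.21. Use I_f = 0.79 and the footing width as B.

Immediate (elastic) settlement: S_e = q·B·(1−ν²)/E_s · I_f.
S_e = 179 × 4.2 × (1 − 0.21²) / 42600 × 0.79
    = 179 × 4.2 × 0.9559 / 42600 × 0.79
    = 0.01333 m

S_e ≈ 0.0133 m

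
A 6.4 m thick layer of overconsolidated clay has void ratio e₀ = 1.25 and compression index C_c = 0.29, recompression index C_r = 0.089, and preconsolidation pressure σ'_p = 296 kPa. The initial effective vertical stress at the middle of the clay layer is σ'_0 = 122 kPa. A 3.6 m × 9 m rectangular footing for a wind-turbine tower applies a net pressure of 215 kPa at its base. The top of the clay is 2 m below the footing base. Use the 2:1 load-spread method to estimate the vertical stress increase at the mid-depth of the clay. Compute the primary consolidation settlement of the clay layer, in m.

S_c ≈ 0.0414 m

Mid-depth of clay below the footing base: z = 2 + 6.4/2 = 5.2 m.
Stress increase at mid-clay by the 2:1 spreading method:
Δσ = qBL/((B+z)(L+z)) = 215×3.6×9/((3.6+5.2)(9+5.2)) = 55.746 kPa
Final effective stress: σ'_f = 122 + 55.746 = 177.75 kPa.
σ'_f = 177.75 ≤ σ'_p = 296 kPa, so the clay remains overconsolidated and only the recompression index applies:
S_c = C_r·H/(1+e₀)·log₁₀(σ'_f/σ'_0) = 0.089×6.4/2.25×log₁₀(177.75/122)
    = 0.25315 × 0.16345 = 0.04138 m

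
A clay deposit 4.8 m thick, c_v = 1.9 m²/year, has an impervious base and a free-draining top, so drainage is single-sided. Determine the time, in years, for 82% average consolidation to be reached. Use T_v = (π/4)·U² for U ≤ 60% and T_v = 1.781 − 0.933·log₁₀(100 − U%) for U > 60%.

Drainage path length: H_d = H = 4.8 m (single drainage).
U > 60%: T_v = 1.781 − 0.933·log₁₀(100 − 82) = 0.60983.
t = T_v·H_d²/c_v = 0.60983×4.8²/1.9 = 7.395 years.

t ≈ 7.39 years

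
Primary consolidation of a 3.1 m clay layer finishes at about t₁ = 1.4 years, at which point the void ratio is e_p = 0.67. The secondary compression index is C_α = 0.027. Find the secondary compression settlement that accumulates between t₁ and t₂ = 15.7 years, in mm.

Secondary compression: S_s = C_α·H/(1+e_p)·log₁₀(t₂/t₁)
S_s = 0.027×3.1/(1+0.67)×log₁₀(15.7/1.4)
    = 0.05012 × 1.05 = 0.05261 m

S_s ≈ 52.6 mm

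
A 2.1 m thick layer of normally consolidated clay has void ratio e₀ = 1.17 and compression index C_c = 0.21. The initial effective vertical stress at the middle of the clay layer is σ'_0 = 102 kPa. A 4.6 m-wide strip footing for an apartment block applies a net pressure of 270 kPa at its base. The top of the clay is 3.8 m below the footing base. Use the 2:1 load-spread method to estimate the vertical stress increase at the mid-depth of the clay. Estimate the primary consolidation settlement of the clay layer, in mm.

S_c ≈ 73.1 mm

Mid-depth of clay below the footing base: z = 3.8 + 2.1/2 = 4.85 m.
Stress increase at mid-clay by the 2:1 spreading method:
Δσ = qB/(B+z) = 270×4.6/(4.6+4.85) = 131.43 kPa
Final effective stress: σ'_f = σ'_0 + Δσ = 102 + 131.43 = 233.43 kPa.
Normally consolidated clay, so the full stress increment lies on the virgin compression line:
S_c = C_c·H/(1+e₀)·log₁₀(σ'_f/σ'_0) = 0.21×2.1/(1+1.17)×log₁₀(233.43/102)
    = 0.20323 × 0.35956 = 0.07307 m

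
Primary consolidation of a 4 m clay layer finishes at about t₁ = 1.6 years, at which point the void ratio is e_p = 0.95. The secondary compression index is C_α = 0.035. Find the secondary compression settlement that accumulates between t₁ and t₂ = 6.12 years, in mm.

Secondary compression: S_s = C_α·H/(1+e_p)·log₁₀(t₂/t₁)
S_s = 0.035×4/(1+0.95)×log₁₀(6.12/1.6)
    = 0.07179 × 0.5826 = 0.04183 m

S_s ≈ 41.8 mm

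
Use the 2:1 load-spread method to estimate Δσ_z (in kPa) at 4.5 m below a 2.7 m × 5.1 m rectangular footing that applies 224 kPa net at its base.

Δσ_z ≈ 44.6 kPa

By the 2:1 method the load spreads at 1 horizontal : 2 vertical, so at depth z the loaded area has grown by z in each plan dimension:
Δσ = qBL/((B+z)(L+z)) = 224×2.7×5.1/((2.7+4.5)(5.1+4.5)) = 44.625 kPa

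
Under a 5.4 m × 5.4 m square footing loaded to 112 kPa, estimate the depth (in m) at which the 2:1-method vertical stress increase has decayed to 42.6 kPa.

2:1 spreading — at depth z the loaded area has grown by z in each plan dimension:
qB²/(B+z)² = Δσ_z ⇒ z = B(√(q/Δσ_z) − 1) = 5.4×(√(112/42.6) − 1) = 3.356 m

z ≈ 3.36 m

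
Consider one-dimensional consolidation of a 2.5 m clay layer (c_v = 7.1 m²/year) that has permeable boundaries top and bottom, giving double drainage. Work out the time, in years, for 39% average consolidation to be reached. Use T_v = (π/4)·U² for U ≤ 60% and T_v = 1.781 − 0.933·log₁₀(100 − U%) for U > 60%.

Drainage path length: H_d = H/2 = 1.25 m (double drainage).
U ≤ 60%: T_v = (π/4)·U² = (π/4)×0.39² = 0.11946.
t = T_v·H_d²/c_v = 0.11946×1.25²/7.1 = 0.02629 years.

t ≈ 0.0263 years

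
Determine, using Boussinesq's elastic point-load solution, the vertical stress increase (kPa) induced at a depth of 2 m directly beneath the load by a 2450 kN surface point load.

Δσ_z ≈ 292 kPa

Boussinesq vertical stress below a point load on an elastic half-space:
Δσ_z = 3P/(2πz²) · [1 + (r/z)²]^(−5/2)
r/z = 0/2 = 0; [1+(r/z)²]^(−5/2) = 1.
Δσ_z = 3×2450/(2π×2²) × 1 = 292.45 × 1 = 292.4 kPa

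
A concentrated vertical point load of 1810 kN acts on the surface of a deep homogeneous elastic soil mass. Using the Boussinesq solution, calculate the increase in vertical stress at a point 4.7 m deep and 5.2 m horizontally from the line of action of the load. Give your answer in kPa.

Boussinesq vertical stress below a point load on an elastic half-space:
Δσ_z = 3P/(2πz²) · [1 + (r/z)²]^(−5/2)
r/z = 5.2/4.7 = 1.1064; [1+(r/z)²]^(−5/2) = 0.13556.
Δσ_z = 3×1810/(2π×4.7²) × 0.13556 = 39.122 × 0.13556 = 5.303 kPa

Δσ_z ≈ 5.3 kPa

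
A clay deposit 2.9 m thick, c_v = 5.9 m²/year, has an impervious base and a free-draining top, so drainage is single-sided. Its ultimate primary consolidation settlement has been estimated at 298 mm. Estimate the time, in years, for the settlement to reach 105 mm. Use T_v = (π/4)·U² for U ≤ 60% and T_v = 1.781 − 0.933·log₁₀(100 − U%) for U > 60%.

Drainage path length: H_d = H = 2.9 m (single drainage).
U = S(t)/S_ult = 105/298 = 0.3523.
U ≤ 60%: T_v = (π/4)·U² = (π/4)×0.35235² = 0.097507.
t = T_v·H_d²/c_v = 0.097507×2.9²/5.9 = 0.139 years.

t ≈ 0.139 years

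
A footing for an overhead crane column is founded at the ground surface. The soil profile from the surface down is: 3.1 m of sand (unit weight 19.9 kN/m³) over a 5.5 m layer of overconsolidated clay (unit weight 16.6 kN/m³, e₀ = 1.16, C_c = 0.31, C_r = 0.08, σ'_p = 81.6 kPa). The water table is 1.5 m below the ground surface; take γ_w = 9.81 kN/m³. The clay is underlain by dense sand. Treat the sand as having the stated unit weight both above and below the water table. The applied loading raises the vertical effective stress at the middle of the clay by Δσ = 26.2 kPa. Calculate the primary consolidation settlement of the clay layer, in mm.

Mid-depth of clay below the ground surface: z = 3.1 + 5.5/2 = 5.85 m.
Total vertical stress at mid-clay: σ_v = 19.9×3.1 + 16.6×2.75 = 107.34 kPa.
Pore pressure: u = 9.81×(5.85 − 1.5) = 42.673 kPa.
Initial effective stress: σ'_0 = σ_v − u = 107.34 − 42.673 = 64.667 kPa.
Final effective stress: σ'_f = 64.667 + 26.2 = 90.867 kPa.
σ'_f = 90.867 > σ'_p = 81.6 kPa, so the stress path crosses the preconsolidation pressure — recompression up to σ'_p, then virgin compression beyond:
S_c = H/(1+e₀)·[C_r·log₁₀(σ'_p/σ'_0) + C_c·log₁₀(σ'_f/σ'_p)]
    = 5.5/2.16 × [0.08×log₁₀(81.6/64.667) + 0.31×log₁₀(90.867/81.6)]
    = 2.5463 × [0.0080806 + 0.014482] = 0.05745 m

S_c ≈ 57.5 mm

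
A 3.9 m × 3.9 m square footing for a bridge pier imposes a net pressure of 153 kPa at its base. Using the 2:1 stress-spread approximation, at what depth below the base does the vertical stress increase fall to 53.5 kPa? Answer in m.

z ≈ 2.7 m

2:1 spreading — at depth z the loaded area has grown by z in each plan dimension:
qB²/(B+z)² = Δσ_z ⇒ z = B(√(q/Δσ_z) − 1) = 3.9×(√(153/53.5) − 1) = 2.695 m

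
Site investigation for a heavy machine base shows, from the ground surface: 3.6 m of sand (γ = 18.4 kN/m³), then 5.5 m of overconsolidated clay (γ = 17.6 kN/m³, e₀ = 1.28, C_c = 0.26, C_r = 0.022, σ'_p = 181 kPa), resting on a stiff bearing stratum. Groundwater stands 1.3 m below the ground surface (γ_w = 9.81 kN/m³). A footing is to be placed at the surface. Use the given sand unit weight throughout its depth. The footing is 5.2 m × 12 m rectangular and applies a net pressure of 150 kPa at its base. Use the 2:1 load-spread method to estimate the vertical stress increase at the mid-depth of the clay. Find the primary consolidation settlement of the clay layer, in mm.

S_c ≈ 11.9 mm

Mid-depth of clay below the ground surface: z = 3.6 + 5.5/2 = 6.35 m.
Total vertical stress at mid-clay: σ_v = 18.4×3.6 + 17.6×2.75 = 114.64 kPa.
Pore pressure: u = 9.81×(6.35 − 1.3) = 49.541 kPa.
Initial effective stress: σ'_0 = σ_v − u = 114.64 − 49.541 = 65.099 kPa.
Stress increase at mid-clay by the 2:1 spreading method:
Δσ = qBL/((B+z)(L+z)) = 150×5.2×12/((5.2+6.35)(12+6.35)) = 44.163 kPa
Final effective stress: σ'_f = 65.099 + 44.163 = 109.26 kPa.
σ'_f = 109.26 ≤ σ'_p = 181 kPa, so the clay remains overconsolidated and only the recompression index applies:
S_c = C_r·H/(1+e₀)·log₁₀(σ'_f/σ'_0) = 0.022×5.5/2.28×log₁₀(109.26/65.099)
    = 0.053071 × 0.22489 = 0.01194 m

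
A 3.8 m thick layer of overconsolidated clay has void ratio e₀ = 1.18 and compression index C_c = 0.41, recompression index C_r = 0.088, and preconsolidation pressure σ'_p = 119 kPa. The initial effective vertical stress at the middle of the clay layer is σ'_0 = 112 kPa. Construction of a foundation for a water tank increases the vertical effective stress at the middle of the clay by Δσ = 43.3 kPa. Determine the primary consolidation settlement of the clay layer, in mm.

Final effective stress: σ'_f = 112 + 43.3 = 155.3 kPa.
σ'_f = 155.3 > σ'_p = 119 kPa, so the stress path crosses the preconsolidation pressure — recompression up to σ'_p, then virgin compression beyond:
S_c = H/(1+e₀)·[C_r·log₁₀(σ'_p/σ'_0) + C_c·log₁₀(σ'_f/σ'_p)]
    = 3.8/2.18 × [0.088×log₁₀(119/112) + 0.41×log₁₀(155.3/119)]
    = 1.7431 × [0.0023169 + 0.047406] = 0.08667 m

S_c ≈ 86.7 mm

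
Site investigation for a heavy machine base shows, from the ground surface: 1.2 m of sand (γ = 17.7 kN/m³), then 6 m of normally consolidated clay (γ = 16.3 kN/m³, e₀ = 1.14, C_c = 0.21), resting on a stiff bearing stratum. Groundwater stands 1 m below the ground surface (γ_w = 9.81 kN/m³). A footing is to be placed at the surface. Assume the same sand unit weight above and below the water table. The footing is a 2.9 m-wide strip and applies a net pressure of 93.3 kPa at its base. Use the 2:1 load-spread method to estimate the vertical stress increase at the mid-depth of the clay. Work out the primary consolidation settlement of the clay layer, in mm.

S_c ≈ 175 mm

Mid-depth of clay below the ground surface: z = 1.2 + 6/2 = 4.2 m.
Total vertical stress at mid-clay: σ_v = 17.7×1.2 + 16.3×3 = 70.14 kPa.
Pore pressure: u = 9.81×(4.2 − 1) = 31.392 kPa.
Initial effective stress: σ'_0 = σ_v − u = 70.14 − 31.392 = 38.748 kPa.
Stress increase at mid-clay by the 2:1 spreading method:
Δσ = qB/(B+z) = 93.3×2.9/(2.9+4.2) = 38.108 kPa
Final effective stress: σ'_f = σ'_0 + Δσ = 38.748 + 38.108 = 76.856 kPa.
Normally consolidated clay, so the full stress increment lies on the virgin compression line:
S_c = C_c·H/(1+e₀)·log₁₀(σ'_f/σ'_0) = 0.21×6/(1+1.14)×log₁₀(76.856/38.748)
    = 0.58879 × 0.29743 = 0.1751 m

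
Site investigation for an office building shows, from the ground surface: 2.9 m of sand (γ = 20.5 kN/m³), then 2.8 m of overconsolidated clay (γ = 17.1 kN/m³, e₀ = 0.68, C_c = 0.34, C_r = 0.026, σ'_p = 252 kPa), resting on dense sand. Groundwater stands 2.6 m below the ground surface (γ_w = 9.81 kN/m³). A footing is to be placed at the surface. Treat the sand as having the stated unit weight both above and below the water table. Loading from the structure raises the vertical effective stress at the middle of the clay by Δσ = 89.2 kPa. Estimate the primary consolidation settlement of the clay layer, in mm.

S_c ≈ 16 mm

Mid-depth of clay below the ground surface: z = 2.9 + 2.8/2 = 4.3 m.
Total vertical stress at mid-clay: σ_v = 20.5×2.9 + 17.1×1.4 = 83.39 kPa.
Pore pressure: u = 9.81×(4.3 − 2.6) = 16.677 kPa.
Initial effective stress: σ'_0 = σ_v − u = 83.39 − 16.677 = 66.713 kPa.
Final effective stress: σ'_f = 66.713 + 89.2 = 155.91 kPa.
σ'_f = 155.91 ≤ σ'_p = 252 kPa, so the clay remains overconsolidated and only the recompression index applies:
S_c = C_r·H/(1+e₀)·log₁₀(σ'_f/σ'_0) = 0.026×2.8/1.68×log₁₀(155.91/66.713)
    = 0.043334 × 0.36866 = 0.01598 m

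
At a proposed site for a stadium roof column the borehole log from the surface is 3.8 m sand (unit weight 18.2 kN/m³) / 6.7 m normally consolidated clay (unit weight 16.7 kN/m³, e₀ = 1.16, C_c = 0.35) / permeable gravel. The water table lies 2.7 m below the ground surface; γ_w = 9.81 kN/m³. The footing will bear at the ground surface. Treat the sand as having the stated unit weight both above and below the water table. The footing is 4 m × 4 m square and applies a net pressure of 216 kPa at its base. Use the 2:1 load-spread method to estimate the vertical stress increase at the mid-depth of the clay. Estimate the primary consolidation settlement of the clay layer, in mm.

Mid-depth of clay below the ground surface: z = 3.8 + 6.7/2 = 7.15 m.
Total vertical stress at mid-clay: σ_v = 18.2×3.8 + 16.7×3.35 = 125.1 kPa.
Pore pressure: u = 9.81×(7.15 − 2.7) = 43.655 kPa.
Initial effective stress: σ'_0 = σ_v − u = 125.1 − 43.655 = 81.445 kPa.
Stress increase at mid-clay by the 2:1 spreading method:
Δσ = qBL/((B+z)(L+z)) = 216×4×4/((4+7.15)(4+7.15)) = 27.799 kPa
Final effective stress: σ'_f = σ'_0 + Δσ = 81.445 + 27.799 = 109.24 kPa.
Normally consolidated clay, so the full stress increment lies on the virgin compression line:
S_c = C_c·H/(1+e₀)·log₁₀(σ'_f/σ'_0) = 0.35×6.7/(1+1.16)×log₁₀(109.24/81.445)
    = 1.0856 × 0.12752 = 0.1384 m

S_c ≈ 138 mm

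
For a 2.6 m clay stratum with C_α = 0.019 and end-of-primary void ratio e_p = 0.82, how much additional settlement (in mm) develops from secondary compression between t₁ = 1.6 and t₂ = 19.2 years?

S_s ≈ 29.3 mm

Secondary compression: S_s = C_α·H/(1+e_p)·log₁₀(t₂/t₁)
S_s = 0.019×2.6/(1+0.82)×log₁₀(19.2/1.6)
    = 0.02714 × 1.079 = 0.02929 m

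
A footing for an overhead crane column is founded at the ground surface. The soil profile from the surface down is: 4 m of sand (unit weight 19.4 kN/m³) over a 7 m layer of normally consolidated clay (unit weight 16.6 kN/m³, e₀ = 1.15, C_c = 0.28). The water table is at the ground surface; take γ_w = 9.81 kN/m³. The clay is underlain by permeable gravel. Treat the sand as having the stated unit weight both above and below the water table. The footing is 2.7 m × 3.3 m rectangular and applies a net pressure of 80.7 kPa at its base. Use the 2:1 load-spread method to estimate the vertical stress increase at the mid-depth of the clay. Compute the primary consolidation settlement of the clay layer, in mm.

Mid-depth of clay below the ground surface: z = 4 + 7/2 = 7.5 m.
Total vertical stress at mid-clay: σ_v = 19.4×4 + 16.6×3.5 = 135.7 kPa.
Pore pressure: u = 9.81×(7.5 − 0) = 73.575 kPa.
Initial effective stress: σ'_0 = σ_v − u = 135.7 − 73.575 = 62.125 kPa.
Stress increase at mid-clay by the 2:1 spreading method:
Δσ = qBL/((B+z)(L+z)) = 80.7×2.7×3.3/((2.7+7.5)(3.3+7.5)) = 6.5272 kPa
Final effective stress: σ'_f = σ'_0 + Δσ = 62.125 + 6.5272 = 68.652 kPa.
Normally consolidated clay, so the full stress increment lies on the virgin compression line:
S_c = C_c·H/(1+e₀)·log₁₀(σ'_f/σ'_0) = 0.28×7/(1+1.15)×log₁₀(68.652/62.125)
    = 0.91163 × 0.043387 = 0.03955 m

S_c ≈ 39.6 mm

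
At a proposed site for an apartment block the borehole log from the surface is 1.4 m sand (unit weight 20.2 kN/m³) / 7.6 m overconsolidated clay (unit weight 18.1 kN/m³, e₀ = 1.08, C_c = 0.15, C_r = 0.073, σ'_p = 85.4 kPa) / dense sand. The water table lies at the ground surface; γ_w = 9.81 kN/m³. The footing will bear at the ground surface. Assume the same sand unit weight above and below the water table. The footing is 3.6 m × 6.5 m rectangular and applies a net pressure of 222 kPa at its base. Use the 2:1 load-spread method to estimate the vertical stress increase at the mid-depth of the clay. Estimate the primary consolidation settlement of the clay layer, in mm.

S_c ≈ 101 mm

Mid-depth of clay below the ground surface: z = 1.4 + 7.6/2 = 5.2 m.
Total vertical stress at mid-clay: σ_v = 20.2×1.4 + 18.1×3.8 = 97.06 kPa.
Pore pressure: u = 9.81×(5.2 − 0) = 51.012 kPa.
Initial effective stress: σ'_0 = σ_v − u = 97.06 − 51.012 = 46.048 kPa.
Stress increase at mid-clay by the 2:1 spreading method:
Δσ = qBL/((B+z)(L+z)) = 222×3.6×6.5/((3.6+5.2)(6.5+5.2)) = 50.455 kPa
Final effective stress: σ'_f = 46.048 + 50.455 = 96.503 kPa.
σ'_f = 96.503 > σ'_p = 85.4 kPa, so the stress path crosses the preconsolidation pressure — recompression up to σ'_p, then virgin compression beyond:
S_c = H/(1+e₀)·[C_r·log₁₀(σ'_p/σ'_0) + C_c·log₁₀(σ'_f/σ'_p)]
    = 7.6/2.08 × [0.073×log₁₀(85.4/46.048) + 0.15×log₁₀(96.503/85.4)]
    = 3.6538 × [0.019582 + 0.0079624] = 0.1006 m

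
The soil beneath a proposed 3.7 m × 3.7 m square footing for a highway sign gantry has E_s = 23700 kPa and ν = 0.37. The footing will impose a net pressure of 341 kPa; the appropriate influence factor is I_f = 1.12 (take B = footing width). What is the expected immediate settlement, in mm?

S_e ≈ 51.5 mm

Immediate (elastic) settlement: S_e = q·B·(1−ν²)/E_s · I_f.
S_e = 341 × 3.7 × (1 − 0.37²) / 23700 × 1.12
    = 341 × 3.7 × 0.8631 / 23700 × 1.12
    = 0.05146 m = 51.46 mm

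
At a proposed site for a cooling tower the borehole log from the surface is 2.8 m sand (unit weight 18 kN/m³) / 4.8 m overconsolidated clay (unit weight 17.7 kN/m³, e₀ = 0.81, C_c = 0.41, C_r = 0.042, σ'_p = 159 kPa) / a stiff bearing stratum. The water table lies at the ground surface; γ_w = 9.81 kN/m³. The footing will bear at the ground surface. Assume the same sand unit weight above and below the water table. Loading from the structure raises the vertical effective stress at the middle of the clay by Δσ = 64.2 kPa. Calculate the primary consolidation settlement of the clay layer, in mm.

S_c ≈ 45 mm

Mid-depth of clay below the ground surface: z = 2.8 + 4.8/2 = 5.2 m.
Total vertical stress at mid-clay: σ_v = 18×2.8 + 17.7×2.4 = 92.88 kPa.
Pore pressure: u = 9.81×(5.2 − 0) = 51.012 kPa.
Initial effective stress: σ'_0 = σ_v − u = 92.88 − 51.012 = 41.868 kPa.
Final effective stress: σ'_f = 41.868 + 64.2 = 106.07 kPa.
σ'_f = 106.07 ≤ σ'_p = 159 kPa, so the clay remains overconsolidated and only the recompression index applies:
S_c = C_r·H/(1+e₀)·log₁₀(σ'_f/σ'_0) = 0.042×4.8/1.81×log₁₀(106.07/41.868)
    = 0.11138 × 0.40371 = 0.04497 m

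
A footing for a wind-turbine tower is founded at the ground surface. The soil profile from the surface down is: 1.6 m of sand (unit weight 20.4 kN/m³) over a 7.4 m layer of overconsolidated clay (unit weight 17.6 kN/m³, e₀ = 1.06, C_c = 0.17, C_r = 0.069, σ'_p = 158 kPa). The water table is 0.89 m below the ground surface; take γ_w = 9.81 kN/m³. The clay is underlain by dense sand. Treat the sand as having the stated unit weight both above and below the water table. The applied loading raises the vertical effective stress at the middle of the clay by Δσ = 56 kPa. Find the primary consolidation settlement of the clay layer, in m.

S_c ≈ 0.0761 m

Mid-depth of clay below the ground surface: z = 1.6 + 7.4/2 = 5.3 m.
Total vertical stress at mid-clay: σ_v = 20.4×1.6 + 17.6×3.7 = 97.76 kPa.
Pore pressure: u = 9.81×(5.3 − 0.89) = 43.262 kPa.
Initial effective stress: σ'_0 = σ_v − u = 97.76 − 43.262 = 54.498 kPa.
Final effective stress: σ'_f = 54.498 + 56 = 110.5 kPa.
σ'_f = 110.5 ≤ σ'_p = 158 kPa, so the clay remains overconsolidated and only the recompression index applies:
S_c = C_r·H/(1+e₀)·log₁₀(σ'_f/σ'_0) = 0.069×7.4/2.06×log₁₀(110.5/54.498)
    = 0.24786 × 0.30698 = 0.07609 m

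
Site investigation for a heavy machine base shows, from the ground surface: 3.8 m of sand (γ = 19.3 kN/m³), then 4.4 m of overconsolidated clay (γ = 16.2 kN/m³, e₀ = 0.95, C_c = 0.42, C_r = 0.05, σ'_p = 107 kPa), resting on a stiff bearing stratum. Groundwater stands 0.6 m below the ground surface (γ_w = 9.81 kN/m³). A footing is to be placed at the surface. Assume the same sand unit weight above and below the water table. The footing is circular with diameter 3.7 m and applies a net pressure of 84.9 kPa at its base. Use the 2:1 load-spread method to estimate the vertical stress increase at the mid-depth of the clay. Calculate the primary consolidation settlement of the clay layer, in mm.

Mid-depth of clay below the ground surface: z = 3.8 + 4.4/2 = 6 m.
Total vertical stress at mid-clay: σ_v = 19.3×3.8 + 16.2×2.2 = 108.98 kPa.
Pore pressure: u = 9.81×(6 − 0.6) = 52.974 kPa.
Initial effective stress: σ'_0 = σ_v − u = 108.98 − 52.974 = 56.006 kPa.
Stress increase at mid-clay by the 2:1 spreading method:
Δσ ≈ qD²/(D+z)² = 84.9×3.7²/(3.7+6)² = 12.353 kPa
Final effective stress: σ'_f = 56.006 + 12.353 = 68.359 kPa.
σ'_f = 68.359 ≤ σ'_p = 107 kPa, so the clay remains overconsolidated and only the recompression index applies:
S_c = C_r·H/(1+e₀)·log₁₀(σ'_f/σ'_0) = 0.05×4.4/1.95×log₁₀(68.359/56.006)
    = 0.11282 × 0.086561 = 0.009766 m

S_c ≈ 9.77 mm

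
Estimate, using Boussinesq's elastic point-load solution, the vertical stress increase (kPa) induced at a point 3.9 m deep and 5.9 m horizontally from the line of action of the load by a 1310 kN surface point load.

Δσ_z ≈ 2.1 kPa

Boussinesq vertical stress below a point load on an elastic half-space:
Δσ_z = 3P/(2πz²) · [1 + (r/z)²]^(−5/2)
r/z = 5.9/3.9 = 1.5128; [1+(r/z)²]^(−5/2) = 0.050988.
Δσ_z = 3×1310/(2π×3.9²) × 0.050988 = 41.123 × 0.050988 = 2.097 kPa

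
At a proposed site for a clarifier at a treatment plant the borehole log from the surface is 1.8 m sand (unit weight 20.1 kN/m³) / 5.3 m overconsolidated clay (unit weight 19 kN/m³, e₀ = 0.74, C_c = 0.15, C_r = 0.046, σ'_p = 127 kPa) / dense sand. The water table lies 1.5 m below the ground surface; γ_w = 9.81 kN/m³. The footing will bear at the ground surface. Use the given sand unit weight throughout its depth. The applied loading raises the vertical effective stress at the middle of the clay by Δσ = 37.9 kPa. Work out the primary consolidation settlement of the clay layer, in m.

S_c ≈ 0.0308 m

Mid-depth of clay below the ground surface: z = 1.8 + 5.3/2 = 4.45 m.
Total vertical stress at mid-clay: σ_v = 20.1×1.8 + 19×2.65 = 86.53 kPa.
Pore pressure: u = 9.81×(4.45 − 1.5) = 28.94 kPa.
Initial effective stress: σ'_0 = σ_v − u = 86.53 − 28.94 = 57.59 kPa.
Final effective stress: σ'_f = 57.59 + 37.9 = 95.49 kPa.
σ'_f = 95.49 ≤ σ'_p = 127 kPa, so the clay remains overconsolidated and only the recompression index applies:
S_c = C_r·H/(1+e₀)·log₁₀(σ'_f/σ'_0) = 0.046×5.3/1.74×log₁₀(95.49/57.59)
    = 0.14012 × 0.21961 = 0.03077 m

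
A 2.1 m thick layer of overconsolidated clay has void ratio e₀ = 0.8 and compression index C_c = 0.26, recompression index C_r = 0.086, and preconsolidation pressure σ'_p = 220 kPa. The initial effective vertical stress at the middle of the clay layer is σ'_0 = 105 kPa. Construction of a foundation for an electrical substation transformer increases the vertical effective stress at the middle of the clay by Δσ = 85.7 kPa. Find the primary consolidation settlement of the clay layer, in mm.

Final effective stress: σ'_f = 105 + 85.7 = 190.7 kPa.
σ'_f = 190.7 ≤ σ'_p = 220 kPa, so the clay remains overconsolidated and only the recompression index applies:
S_c = C_r·H/(1+e₀)·log₁₀(σ'_f/σ'_0) = 0.086×2.1/1.8×log₁₀(190.7/105)
    = 0.10034 × 0.25916 = 0.026 m

S_c ≈ 26 mm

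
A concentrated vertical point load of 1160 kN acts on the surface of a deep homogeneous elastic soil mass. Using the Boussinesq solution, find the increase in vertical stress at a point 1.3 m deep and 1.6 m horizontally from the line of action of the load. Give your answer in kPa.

Δσ_z ≈ 32.7 kPa

Boussinesq vertical stress below a point load on an elastic half-space:
Δσ_z = 3P/(2πz²) · [1 + (r/z)²]^(−5/2)
r/z = 1.6/1.3 = 1.2308; [1+(r/z)²]^(−5/2) = 0.099711.
Δσ_z = 3×1160/(2π×1.3²) × 0.099711 = 327.73 × 0.099711 = 32.68 kPa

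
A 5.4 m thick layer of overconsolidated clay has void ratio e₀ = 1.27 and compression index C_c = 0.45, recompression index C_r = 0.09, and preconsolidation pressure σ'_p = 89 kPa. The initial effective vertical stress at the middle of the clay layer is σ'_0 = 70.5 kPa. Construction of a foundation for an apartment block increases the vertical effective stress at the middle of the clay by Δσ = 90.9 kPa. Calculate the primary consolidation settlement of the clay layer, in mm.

Final effective stress: σ'_f = 70.5 + 90.9 = 161.4 kPa.
σ'_f = 161.4 > σ'_p = 89 kPa, so the stress path crosses the preconsolidation pressure — recompression up to σ'_p, then virgin compression beyond:
S_c = H/(1+e₀)·[C_r·log₁₀(σ'_p/σ'_0) + C_c·log₁₀(σ'_f/σ'_p)]
    = 5.4/2.27 × [0.09×log₁₀(89/70.5) + 0.45×log₁₀(161.4/89)]
    = 2.3789 × [0.0091081 + 0.11633] = 0.2984 m

S_c ≈ 298 mm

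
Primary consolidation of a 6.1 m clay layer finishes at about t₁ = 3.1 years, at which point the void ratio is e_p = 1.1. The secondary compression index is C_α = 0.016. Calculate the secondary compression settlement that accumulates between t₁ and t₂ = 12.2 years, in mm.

S_s ≈ 27.7 mm

Secondary compression: S_s = C_α·H/(1+e_p)·log₁₀(t₂/t₁)
S_s = 0.016×6.1/(1+1.1)×log₁₀(12.2/3.1)
    = 0.04648 × 0.595 = 0.02765 m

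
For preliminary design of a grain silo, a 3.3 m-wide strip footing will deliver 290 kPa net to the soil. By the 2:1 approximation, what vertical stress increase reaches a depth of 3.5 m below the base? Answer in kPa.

By the 2:1 method the load spreads at 1 horizontal : 2 vertical, so at depth z the loaded area has grown by z in each plan dimension:
Δσ = qB/(B+z) = 290×3.3/(3.3+3.5) = 140.74 kPa

Δσ_z ≈ 141 kPa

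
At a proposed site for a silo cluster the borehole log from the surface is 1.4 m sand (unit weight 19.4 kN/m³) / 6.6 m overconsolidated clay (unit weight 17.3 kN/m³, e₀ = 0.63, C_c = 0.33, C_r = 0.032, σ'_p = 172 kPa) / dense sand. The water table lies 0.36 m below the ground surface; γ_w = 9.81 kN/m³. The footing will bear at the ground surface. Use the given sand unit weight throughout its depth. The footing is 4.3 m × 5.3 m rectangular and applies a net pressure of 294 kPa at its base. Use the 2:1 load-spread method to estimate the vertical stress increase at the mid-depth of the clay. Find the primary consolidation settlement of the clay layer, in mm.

S_c ≈ 57.7 mm

Mid-depth of clay below the ground surface: z = 1.4 + 6.6/2 = 4.7 m.
Total vertical stress at mid-clay: σ_v = 19.4×1.4 + 17.3×3.3 = 84.25 kPa.
Pore pressure: u = 9.81×(4.7 − 0.36) = 42.575 kPa.
Initial effective stress: σ'_0 = σ_v − u = 84.25 − 42.575 = 41.675 kPa.
Stress increase at mid-clay by the 2:1 spreading method:
Δσ = qBL/((B+z)(L+z)) = 294×4.3×5.3/((4.3+4.7)(5.3+4.7)) = 74.447 kPa
Final effective stress: σ'_f = 41.675 + 74.447 = 116.12 kPa.
σ'_f = 116.12 ≤ σ'_p = 172 kPa, so the clay remains overconsolidated and only the recompression index applies:
S_c = C_r·H/(1+e₀)·log₁₀(σ'_f/σ'_0) = 0.032×6.6/1.63×log₁₀(116.12/41.675)
    = 0.12957 × 0.44503 = 0.05766 m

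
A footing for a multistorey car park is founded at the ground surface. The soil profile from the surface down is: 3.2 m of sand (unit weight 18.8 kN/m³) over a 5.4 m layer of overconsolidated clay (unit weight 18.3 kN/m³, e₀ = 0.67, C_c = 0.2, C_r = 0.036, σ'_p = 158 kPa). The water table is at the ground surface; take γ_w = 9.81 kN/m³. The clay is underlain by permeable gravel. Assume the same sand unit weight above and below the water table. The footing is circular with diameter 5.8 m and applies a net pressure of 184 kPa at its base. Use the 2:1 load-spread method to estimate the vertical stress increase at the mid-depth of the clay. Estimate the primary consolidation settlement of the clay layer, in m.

Mid-depth of clay below the ground surface: z = 3.2 + 5.4/2 = 5.9 m.
Total vertical stress at mid-clay: σ_v = 18.8×3.2 + 18.3×2.7 = 109.57 kPa.
Pore pressure: u = 9.81×(5.9 − 0) = 57.879 kPa.
Initial effective stress: σ'_0 = σ_v − u = 109.57 − 57.879 = 51.691 kPa.
Stress increase at mid-clay by the 2:1 spreading method:
Δσ ≈ qD²/(D+z)² = 184×5.8²/(5.8+5.9)² = 45.217 kPa
Final effective stress: σ'_f = 51.691 + 45.217 = 96.908 kPa.
σ'_f = 96.908 ≤ σ'_p = 158 kPa, so the clay remains overconsolidated and only the recompression index applies:
S_c = C_r·H/(1+e₀)·log₁₀(σ'_f/σ'_0) = 0.036×5.4/1.67×log₁₀(96.908/51.691)
    = 0.11641 × 0.27294 = 0.03177 m

S_c ≈ 0.0318 m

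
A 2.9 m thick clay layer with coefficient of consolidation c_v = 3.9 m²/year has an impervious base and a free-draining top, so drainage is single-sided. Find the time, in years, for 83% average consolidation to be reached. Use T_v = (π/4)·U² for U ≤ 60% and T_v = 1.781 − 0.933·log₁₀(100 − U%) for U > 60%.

t ≈ 1.36 years

Drainage path length: H_d = H = 2.9 m (single drainage).
U > 60%: T_v = 1.781 − 0.933·log₁₀(100 − 83) = 0.63299.
t = T_v·H_d²/c_v = 0.63299×2.9²/3.9 = 1.365 years.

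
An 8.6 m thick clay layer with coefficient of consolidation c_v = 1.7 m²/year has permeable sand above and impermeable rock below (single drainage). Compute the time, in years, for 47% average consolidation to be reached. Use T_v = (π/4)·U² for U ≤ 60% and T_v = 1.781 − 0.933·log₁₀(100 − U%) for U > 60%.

Drainage path length: H_d = H = 8.6 m (single drainage).
U ≤ 60%: T_v = (π/4)·U² = (π/4)×0.47² = 0.17349.
t = T_v·H_d²/c_v = 0.17349×8.6²/1.7 = 7.548 years.

t ≈ 7.55 years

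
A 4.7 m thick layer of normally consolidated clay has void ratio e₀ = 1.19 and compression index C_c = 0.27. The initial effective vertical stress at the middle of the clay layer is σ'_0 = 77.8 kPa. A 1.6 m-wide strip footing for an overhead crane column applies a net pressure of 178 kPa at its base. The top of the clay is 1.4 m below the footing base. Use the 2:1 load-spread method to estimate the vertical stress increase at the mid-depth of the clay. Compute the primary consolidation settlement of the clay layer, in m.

S_c ≈ 0.131 m

Mid-depth of clay below the footing base: z = 1.4 + 4.7/2 = 3.75 m.
Stress increase at mid-clay by the 2:1 spreading method:
Δσ = qB/(B+z) = 178×1.6/(1.6+3.75) = 53.234 kPa
Final effective stress: σ'_f = σ'_0 + Δσ = 77.8 + 53.234 = 131.03 kPa.
Normally consolidated clay, so the full stress increment lies on the virgin compression line:
S_c = C_c·H/(1+e₀)·log₁₀(σ'_f/σ'_0) = 0.27×4.7/(1+1.19)×log₁₀(131.03/77.8)
    = 0.57945 × 0.22639 = 0.1312 m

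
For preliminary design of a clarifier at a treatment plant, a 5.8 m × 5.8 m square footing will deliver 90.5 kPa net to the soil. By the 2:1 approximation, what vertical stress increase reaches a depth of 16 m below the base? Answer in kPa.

By the 2:1 method the load spreads at 1 horizontal : 2 vertical, so at depth z the loaded area has grown by z in each plan dimension:
Δσ = qBL/((B+z)(L+z)) = 90.5×5.8×5.8/((5.8+16)(5.8+16)) = 6.4061 kPa

Δσ_z ≈ 6.41 kPa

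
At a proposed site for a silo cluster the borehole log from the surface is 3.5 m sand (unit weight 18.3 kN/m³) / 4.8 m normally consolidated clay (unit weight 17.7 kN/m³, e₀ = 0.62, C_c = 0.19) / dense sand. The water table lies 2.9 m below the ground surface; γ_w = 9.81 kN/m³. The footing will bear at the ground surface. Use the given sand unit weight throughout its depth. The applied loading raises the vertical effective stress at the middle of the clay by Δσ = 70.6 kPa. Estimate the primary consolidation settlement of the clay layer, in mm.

Mid-depth of clay below the ground surface: z = 3.5 + 4.8/2 = 5.9 m.
Total vertical stress at mid-clay: σ_v = 18.3×3.5 + 17.7×2.4 = 106.53 kPa.
Pore pressure: u = 9.81×(5.9 − 2.9) = 29.43 kPa.
Initial effective stress: σ'_0 = σ_v − u = 106.53 − 29.43 = 77.1 kPa.
Final effective stress: σ'_f = σ'_0 + Δσ = 77.1 + 70.6 = 147.7 kPa.
Normally consolidated clay, so the full stress increment lies on the virgin compression line:
S_c = C_c·H/(1+e₀)·log₁₀(σ'_f/σ'_0) = 0.19×4.8/(1+0.62)×log₁₀(147.7/77.1)
    = 0.56296 × 0.28233 = 0.1589 m

S_c ≈ 159 mm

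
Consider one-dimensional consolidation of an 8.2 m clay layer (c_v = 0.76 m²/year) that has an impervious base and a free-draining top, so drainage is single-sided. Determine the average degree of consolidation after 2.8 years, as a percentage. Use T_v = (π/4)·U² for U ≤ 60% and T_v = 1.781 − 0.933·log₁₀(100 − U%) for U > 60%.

Drainage path length: H_d = H = 8.2 m (single drainage).
T_v = c_v·t/H_d² = 0.76×2.8/8.2² = 0.031648.
T_v = 0.031648 corresponds to the U ≤ 60% branch:
U = √(4T_v/π) = 0.2007

U ≈ 20.1 %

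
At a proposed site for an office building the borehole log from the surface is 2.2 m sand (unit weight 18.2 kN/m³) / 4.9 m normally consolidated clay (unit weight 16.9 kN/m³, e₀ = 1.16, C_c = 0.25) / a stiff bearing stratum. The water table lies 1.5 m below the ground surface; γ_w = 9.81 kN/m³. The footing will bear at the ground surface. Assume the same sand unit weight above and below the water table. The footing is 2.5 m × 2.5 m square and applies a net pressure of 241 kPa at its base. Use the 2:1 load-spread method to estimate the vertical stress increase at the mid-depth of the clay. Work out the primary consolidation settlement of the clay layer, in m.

S_c ≈ 0.113 m

Mid-depth of clay below the ground surface: z = 2.2 + 4.9/2 = 4.65 m.
Total vertical stress at mid-clay: σ_v = 18.2×2.2 + 16.9×2.45 = 81.445 kPa.
Pore pressure: u = 9.81×(4.65 − 1.5) = 30.902 kPa.
Initial effective stress: σ'_0 = σ_v − u = 81.445 − 30.902 = 50.543 kPa.
Stress increase at mid-clay by the 2:1 spreading method:
Δσ = qBL/((B+z)(L+z)) = 241×2.5×2.5/((2.5+4.65)(2.5+4.65)) = 29.464 kPa
Final effective stress: σ'_f = σ'_0 + Δσ = 50.543 + 29.464 = 80.007 kPa.
Normally consolidated clay, so the full stress increment lies on the virgin compression line:
S_c = C_c·H/(1+e₀)·log₁₀(σ'_f/σ'_0) = 0.25×4.9/(1+1.16)×log₁₀(80.007/50.543)
    = 0.56713 × 0.19947 = 0.1131 m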